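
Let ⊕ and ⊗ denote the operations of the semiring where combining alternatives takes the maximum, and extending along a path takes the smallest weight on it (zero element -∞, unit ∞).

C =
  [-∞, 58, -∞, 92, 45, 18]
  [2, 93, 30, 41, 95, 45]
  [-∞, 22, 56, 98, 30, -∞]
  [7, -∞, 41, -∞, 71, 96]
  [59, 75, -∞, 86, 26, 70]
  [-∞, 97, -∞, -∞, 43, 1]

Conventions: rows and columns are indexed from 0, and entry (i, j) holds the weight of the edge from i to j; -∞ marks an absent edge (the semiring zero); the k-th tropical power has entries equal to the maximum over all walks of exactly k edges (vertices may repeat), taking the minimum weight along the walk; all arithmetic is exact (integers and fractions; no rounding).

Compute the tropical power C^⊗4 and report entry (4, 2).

C^⊗2:
  [45, 58, 41, 45, 71, 92]
  [59, 93, 41, 86, 93, 70]
  [30, 30, 56, 56, 71, 96]
  [59, 96, 41, 71, 43, 70]
  [26, 75, 41, 59, 75, 86]
  [43, 93, 30, 43, 95, 45]
C^⊗3:
  [59, 92, 41, 71, 58, 70]
  [59, 93, 41, 86, 93, 86]
  [59, 96, 56, 71, 56, 70]
  [43, 93, 41, 59, 95, 71]
  [59, 86, 41, 75, 75, 70]
  [59, 93, 41, 86, 93, 70]
C^⊗4:
  [58, 92, 41, 59, 92, 71]
  [59, 93, 41, 86, 93, 86]
  [56, 93, 56, 59, 95, 71]
  [59, 93, 41, 86, 93, 70]
  [59, 86, 41, 75, 86, 75]
  [59, 93, 41, 86, 93, 86]
Key observation: the optimum is the walk 4->0->1->3->2, with weight 59 min 58 min 41 min 41 = 41.
Optimal value attained by: walk 4->0->1->3->2.
Answer: (C^⊗4)[4][2] = 41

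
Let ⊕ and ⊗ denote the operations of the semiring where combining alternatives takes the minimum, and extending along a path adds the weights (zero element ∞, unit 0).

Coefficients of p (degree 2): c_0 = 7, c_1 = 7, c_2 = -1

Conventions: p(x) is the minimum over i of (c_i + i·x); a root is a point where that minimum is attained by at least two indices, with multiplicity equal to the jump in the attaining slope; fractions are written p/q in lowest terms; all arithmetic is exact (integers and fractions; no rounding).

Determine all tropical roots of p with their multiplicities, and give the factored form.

hull edge (i=0, c=7) to (i=2, c=-1): slope -4, span 2
Factored form: p(x) = -1 ⊗ (x ⊕ 4) ⊗ (x ⊕ 4)
Answer: roots = 4 (mult 2)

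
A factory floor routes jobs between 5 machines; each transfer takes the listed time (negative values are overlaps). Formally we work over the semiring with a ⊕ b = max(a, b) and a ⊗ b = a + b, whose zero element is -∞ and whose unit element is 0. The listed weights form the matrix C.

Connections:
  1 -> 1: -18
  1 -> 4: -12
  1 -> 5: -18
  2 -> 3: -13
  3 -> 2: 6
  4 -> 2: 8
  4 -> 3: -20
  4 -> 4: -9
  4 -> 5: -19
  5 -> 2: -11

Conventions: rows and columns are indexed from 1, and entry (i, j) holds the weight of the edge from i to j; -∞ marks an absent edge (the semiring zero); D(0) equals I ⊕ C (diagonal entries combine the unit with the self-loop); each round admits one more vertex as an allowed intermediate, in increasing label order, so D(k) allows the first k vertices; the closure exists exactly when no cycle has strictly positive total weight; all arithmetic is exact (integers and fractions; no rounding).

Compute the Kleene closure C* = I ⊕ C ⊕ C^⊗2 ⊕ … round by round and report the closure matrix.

D(0):
  [0, -∞, -∞, -12, -18]
  [-∞, 0, -13, -∞, -∞]
  [-∞, 6, 0, -∞, -∞]
  [-∞, 8, -20, 0, -19]
  [-∞, -11, -∞, -∞, 0]
D(1):
  [0, -∞, -∞, -12, -18]
  [-∞, 0, -13, -∞, -∞]
  [-∞, 6, 0, -∞, -∞]
  [-∞, 8, -20, 0, -19]
  [-∞, -11, -∞, -∞, 0]
D(2):
  [0, -∞, -∞, -12, -18]
  [-∞, 0, -13, -∞, -∞]
  [-∞, 6, 0, -∞, -∞]
  [-∞, 8, -5, 0, -19]
  [-∞, -11, -24, -∞, 0]
D(3):
  [0, -∞, -∞, -12, -18]
  [-∞, 0, -13, -∞, -∞]
  [-∞, 6, 0, -∞, -∞]
  [-∞, 8, -5, 0, -19]
  [-∞, -11, -24, -∞, 0]
D(4):
  [0, -4, -17, -12, -18]
  [-∞, 0, -13, -∞, -∞]
  [-∞, 6, 0, -∞, -∞]
  [-∞, 8, -5, 0, -19]
  [-∞, -11, -24, -∞, 0]
D(5):
  [0, -4, -17, -12, -18]
  [-∞, 0, -13, -∞, -∞]
  [-∞, 6, 0, -∞, -∞]
  [-∞, 8, -5, 0, -19]
  [-∞, -11, -24, -∞, 0]
Answer: C* = [[0, -4, -17, -12, -18], [-∞, 0, -13, -∞, -∞], [-∞, 6, 0, -∞, -∞], [-∞, 8, -5, 0, -19], [-∞, -11, -24, -∞, 0]]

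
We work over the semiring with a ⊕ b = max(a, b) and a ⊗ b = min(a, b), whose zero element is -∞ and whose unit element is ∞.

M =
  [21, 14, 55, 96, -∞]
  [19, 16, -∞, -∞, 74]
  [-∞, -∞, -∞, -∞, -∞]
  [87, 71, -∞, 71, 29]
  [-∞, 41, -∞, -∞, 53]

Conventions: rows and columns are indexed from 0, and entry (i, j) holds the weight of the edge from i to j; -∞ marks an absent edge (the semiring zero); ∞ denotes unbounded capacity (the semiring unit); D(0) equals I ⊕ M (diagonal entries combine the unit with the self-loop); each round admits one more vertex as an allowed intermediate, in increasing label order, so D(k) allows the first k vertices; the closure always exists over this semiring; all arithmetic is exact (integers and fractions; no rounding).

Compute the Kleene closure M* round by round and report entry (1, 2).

D(0):
  [∞, 14, 55, 96, -∞]
  [19, ∞, -∞, -∞, 74]
  [-∞, -∞, ∞, -∞, -∞]
  [87, 71, -∞, ∞, 29]
  [-∞, 41, -∞, -∞, ∞]
D(1):
  [∞, 14, 55, 96, -∞]
  [19, ∞, 19, 19, 74]
  [-∞, -∞, ∞, -∞, -∞]
  [87, 71, 55, ∞, 29]
  [-∞, 41, -∞, -∞, ∞]
D(2):
  [∞, 14, 55, 96, 14]
  [19, ∞, 19, 19, 74]
  [-∞, -∞, ∞, -∞, -∞]
  [87, 71, 55, ∞, 71]
  [19, 41, 19, 19, ∞]
D(3):
  [∞, 14, 55, 96, 14]
  [19, ∞, 19, 19, 74]
  [-∞, -∞, ∞, -∞, -∞]
  [87, 71, 55, ∞, 71]
  [19, 41, 19, 19, ∞]
D(4):
  [∞, 71, 55, 96, 71]
  [19, ∞, 19, 19, 74]
  [-∞, -∞, ∞, -∞, -∞]
  [87, 71, 55, ∞, 71]
  [19, 41, 19, 19, ∞]
D(5):
  [∞, 71, 55, 96, 71]
  [19, ∞, 19, 19, 74]
  [-∞, -∞, ∞, -∞, -∞]
  [87, 71, 55, ∞, 71]
  [19, 41, 19, 19, ∞]
Answer: M*[1][2] = 19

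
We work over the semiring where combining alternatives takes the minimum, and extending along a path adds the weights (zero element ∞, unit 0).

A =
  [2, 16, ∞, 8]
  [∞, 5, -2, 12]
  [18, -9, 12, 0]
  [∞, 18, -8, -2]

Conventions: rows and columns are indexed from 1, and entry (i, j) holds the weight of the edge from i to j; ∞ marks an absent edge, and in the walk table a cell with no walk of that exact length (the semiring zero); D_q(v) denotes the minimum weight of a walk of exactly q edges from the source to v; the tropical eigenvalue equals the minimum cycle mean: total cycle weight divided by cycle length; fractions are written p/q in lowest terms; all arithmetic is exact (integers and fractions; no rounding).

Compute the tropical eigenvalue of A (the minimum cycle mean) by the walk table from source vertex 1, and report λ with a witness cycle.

q=0: [0, ∞, ∞, ∞]
q=1: [2, 16, ∞, 8]
q=2: [4, 18, 0, 6]
q=3: [6, -9, -2, 0]
q=4: [8, -11, -11, -2]
Optimal cycle mean attained by: cycle 2->3->2, total (-2) + (-9), length 2.
Answer: λ = -11/2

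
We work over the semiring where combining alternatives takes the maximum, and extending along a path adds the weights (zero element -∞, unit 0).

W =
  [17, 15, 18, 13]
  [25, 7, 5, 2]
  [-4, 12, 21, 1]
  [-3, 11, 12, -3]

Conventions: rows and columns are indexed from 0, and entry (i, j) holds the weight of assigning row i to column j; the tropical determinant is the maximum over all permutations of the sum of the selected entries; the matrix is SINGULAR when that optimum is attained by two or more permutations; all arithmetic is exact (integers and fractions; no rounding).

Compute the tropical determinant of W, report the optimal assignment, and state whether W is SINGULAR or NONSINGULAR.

σ = (0, 1, 2, 3): 17 + 7 + 21 + (-3) = 42
σ = (0, 1, 3, 2): 17 + 7 + 1 + 12 = 37
σ = (0, 2, 1, 3): 17 + 5 + 12 + (-3) = 31
σ = (0, 2, 3, 1): 17 + 5 + 1 + 11 = 34
σ = (0, 3, 1, 2): 17 + 2 + 12 + 12 = 43
σ = (0, 3, 2, 1): 17 + 2 + 21 + 11 = 51
σ = (1, 0, 2, 3): 15 + 25 + 21 + (-3) = 58
σ = (1, 0, 3, 2): 15 + 25 + 1 + 12 = 53
σ = (1, 2, 0, 3): 15 + 5 + (-4) + (-3) = 13
σ = (1, 2, 3, 0): 15 + 5 + 1 + (-3) = 18
σ = (1, 3, 0, 2): 15 + 2 + (-4) + 12 = 25
σ = (1, 3, 2, 0): 15 + 2 + 21 + (-3) = 35
σ = (2, 0, 1, 3): 18 + 25 + 12 + (-3) = 52
σ = (2, 0, 3, 1): 18 + 25 + 1 + 11 = 55
σ = (2, 1, 0, 3): 18 + 7 + (-4) + (-3) = 18
σ = (2, 1, 3, 0): 18 + 7 + 1 + (-3) = 23
σ = (2, 3, 0, 1): 18 + 2 + (-4) + 11 = 27
σ = (2, 3, 1, 0): 18 + 2 + 12 + (-3) = 29
σ = (3, 0, 1, 2): 13 + 25 + 12 + 12 = 62
σ = (3, 0, 2, 1): 13 + 25 + 21 + 11 = 70
σ = (3, 1, 0, 2): 13 + 7 + (-4) + 12 = 28
σ = (3, 1, 2, 0): 13 + 7 + 21 + (-3) = 38
σ = (3, 2, 0, 1): 13 + 5 + (-4) + 11 = 25
σ = (3, 2, 1, 0): 13 + 5 + 12 + (-3) = 27
Optimal value attained by: σ = (3, 0, 2, 1).
Answer: det⊕(W) = 70; verdict: NONSINGULAR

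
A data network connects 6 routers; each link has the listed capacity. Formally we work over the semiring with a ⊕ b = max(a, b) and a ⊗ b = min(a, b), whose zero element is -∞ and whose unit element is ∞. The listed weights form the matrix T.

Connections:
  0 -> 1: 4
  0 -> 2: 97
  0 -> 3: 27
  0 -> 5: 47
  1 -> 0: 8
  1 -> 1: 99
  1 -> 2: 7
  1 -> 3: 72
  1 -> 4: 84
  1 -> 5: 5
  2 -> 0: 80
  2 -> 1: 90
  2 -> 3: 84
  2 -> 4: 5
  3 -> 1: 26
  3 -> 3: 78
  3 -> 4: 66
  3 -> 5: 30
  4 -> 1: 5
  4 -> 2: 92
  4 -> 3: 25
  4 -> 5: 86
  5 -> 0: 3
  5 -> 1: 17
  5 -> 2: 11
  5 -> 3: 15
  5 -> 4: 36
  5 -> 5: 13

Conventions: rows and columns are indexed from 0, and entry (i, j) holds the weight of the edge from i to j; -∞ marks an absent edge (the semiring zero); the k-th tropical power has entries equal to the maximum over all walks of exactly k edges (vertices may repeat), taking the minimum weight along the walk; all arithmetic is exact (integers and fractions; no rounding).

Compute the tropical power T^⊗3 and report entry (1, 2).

T^⊗2:
  [80, 90, 11, 84, 36, 27]
  [8, 99, 84, 72, 84, 84]
  [8, 90, 80, 78, 84, 47]
  [8, 26, 66, 78, 66, 66]
  [80, 90, 11, 84, 36, 25]
  [11, 17, 36, 25, 17, 36]
T^⊗3:
  [11, 90, 80, 78, 84, 47]
  [80, 99, 84, 84, 84, 84]
  [80, 90, 84, 80, 84, 84]
  [66, 66, 66, 78, 66, 66]
  [11, 90, 80, 78, 84, 47]
  [36, 36, 17, 36, 36, 25]
Key observation: the optimum is the walk 1->1->4->2, with weight 99 min 84 min 92 = 84.
Optimal value attained by: walk 1->1->4->2.
Answer: (T^⊗3)[1][2] = 84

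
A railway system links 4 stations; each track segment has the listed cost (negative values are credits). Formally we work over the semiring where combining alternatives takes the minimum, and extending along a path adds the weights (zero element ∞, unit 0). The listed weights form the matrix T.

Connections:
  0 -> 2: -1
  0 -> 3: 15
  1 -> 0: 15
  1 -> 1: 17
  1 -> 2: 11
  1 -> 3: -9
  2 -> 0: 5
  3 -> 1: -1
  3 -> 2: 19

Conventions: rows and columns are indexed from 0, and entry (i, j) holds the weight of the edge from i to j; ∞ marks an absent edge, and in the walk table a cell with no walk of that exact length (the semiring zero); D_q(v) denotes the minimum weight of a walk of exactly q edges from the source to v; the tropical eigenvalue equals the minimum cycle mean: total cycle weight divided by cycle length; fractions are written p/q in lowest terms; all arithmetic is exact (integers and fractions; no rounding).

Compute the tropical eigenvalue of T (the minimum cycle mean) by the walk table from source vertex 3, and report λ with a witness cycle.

q=0: [∞, ∞, ∞, 0]
q=1: [∞, -1, 19, ∞]
q=2: [14, 16, 10, -10]
q=3: [15, -11, 9, 7]
q=4: [4, 6, 0, -20]
Optimal cycle mean attained by: cycle 1->3->1, total (-9) + (-1), length 2.
Answer: λ = -5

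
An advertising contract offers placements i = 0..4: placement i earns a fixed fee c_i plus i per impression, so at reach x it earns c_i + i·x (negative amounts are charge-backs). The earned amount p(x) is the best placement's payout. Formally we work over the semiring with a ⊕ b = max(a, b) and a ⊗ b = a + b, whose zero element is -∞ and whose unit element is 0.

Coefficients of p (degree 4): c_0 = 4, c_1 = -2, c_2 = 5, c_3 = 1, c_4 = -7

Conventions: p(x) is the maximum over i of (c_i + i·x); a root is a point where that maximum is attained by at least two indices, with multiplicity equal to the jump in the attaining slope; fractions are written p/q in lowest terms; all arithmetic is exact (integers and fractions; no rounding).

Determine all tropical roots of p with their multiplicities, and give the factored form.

hull edge (i=0, c=4) to (i=2, c=5): slope 1/2, span 2
hull edge (i=2, c=5) to (i=3, c=1): slope -4, span 1
hull edge (i=3, c=1) to (i=4, c=-7): slope -8, span 1
Factored form: p(x) = -7 ⊗ (x ⊕ (-1/2)) ⊗ (x ⊕ (-1/2)) ⊗ (x ⊕ 4) ⊗ (x ⊕ 8)
Answer: roots = -1/2 (mult 2), 4 (mult 1), 8 (mult 1)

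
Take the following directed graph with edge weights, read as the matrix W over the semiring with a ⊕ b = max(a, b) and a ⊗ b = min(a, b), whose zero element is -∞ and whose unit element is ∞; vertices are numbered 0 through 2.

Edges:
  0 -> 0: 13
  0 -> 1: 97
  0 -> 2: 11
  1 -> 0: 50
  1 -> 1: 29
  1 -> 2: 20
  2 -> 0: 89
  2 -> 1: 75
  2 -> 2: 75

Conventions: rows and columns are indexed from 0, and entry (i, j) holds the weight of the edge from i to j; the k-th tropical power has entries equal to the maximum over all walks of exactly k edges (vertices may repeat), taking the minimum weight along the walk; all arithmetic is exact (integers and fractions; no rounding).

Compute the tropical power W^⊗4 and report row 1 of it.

W^⊗2:
  [50, 29, 20]
  [29, 50, 20]
  [75, 89, 75]
W^⊗3:
  [29, 50, 20]
  [50, 29, 20]
  [75, 75, 75]
W^⊗4:
  [50, 29, 20]
  [29, 50, 20]
  [75, 75, 75]
Answer: row 1 of W^⊗4 = [29, 50, 20]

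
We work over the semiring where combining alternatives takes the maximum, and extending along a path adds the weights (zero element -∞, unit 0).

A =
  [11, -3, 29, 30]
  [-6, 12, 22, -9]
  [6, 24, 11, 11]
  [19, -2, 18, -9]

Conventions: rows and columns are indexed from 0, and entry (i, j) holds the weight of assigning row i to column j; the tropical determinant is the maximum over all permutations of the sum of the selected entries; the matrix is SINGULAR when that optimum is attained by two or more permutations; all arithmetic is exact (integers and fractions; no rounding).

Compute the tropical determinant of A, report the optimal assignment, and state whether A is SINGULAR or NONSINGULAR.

σ = (0, 1, 2, 3): 11 + 12 + 11 + (-9) = 25
σ = (0, 1, 3, 2): 11 + 12 + 11 + 18 = 52
σ = (0, 2, 1, 3): 11 + 22 + 24 + (-9) = 48
σ = (0, 2, 3, 1): 11 + 22 + 11 + (-2) = 42
σ = (0, 3, 1, 2): 11 + (-9) + 24 + 18 = 44
σ = (0, 3, 2, 1): 11 + (-9) + 11 + (-2) = 11
σ = (1, 0, 2, 3): (-3) + (-6) + 11 + (-9) = -7
σ = (1, 0, 3, 2): (-3) + (-6) + 11 + 18 = 20
σ = (1, 2, 0, 3): (-3) + 22 + 6 + (-9) = 16
σ = (1, 2, 3, 0): (-3) + 22 + 11 + 19 = 49
σ = (1, 3, 0, 2): (-3) + (-9) + 6 + 18 = 12
σ = (1, 3, 2, 0): (-3) + (-9) + 11 + 19 = 18
σ = (2, 0, 1, 3): 29 + (-6) + 24 + (-9) = 38
σ = (2, 0, 3, 1): 29 + (-6) + 11 + (-2) = 32
σ = (2, 1, 0, 3): 29 + 12 + 6 + (-9) = 38
σ = (2, 1, 3, 0): 29 + 12 + 11 + 19 = 71
σ = (2, 3, 0, 1): 29 + (-9) + 6 + (-2) = 24
σ = (2, 3, 1, 0): 29 + (-9) + 24 + 19 = 63
σ = (3, 0, 1, 2): 30 + (-6) + 24 + 18 = 66
σ = (3, 0, 2, 1): 30 + (-6) + 11 + (-2) = 33
σ = (3, 1, 0, 2): 30 + 12 + 6 + 18 = 66
σ = (3, 1, 2, 0): 30 + 12 + 11 + 19 = 72
σ = (3, 2, 0, 1): 30 + 22 + 6 + (-2) = 56
σ = (3, 2, 1, 0): 30 + 22 + 24 + 19 = 95
Optimal value attained by: σ = (3, 2, 1, 0).
Answer: det⊕(A) = 95; verdict: NONSINGULAR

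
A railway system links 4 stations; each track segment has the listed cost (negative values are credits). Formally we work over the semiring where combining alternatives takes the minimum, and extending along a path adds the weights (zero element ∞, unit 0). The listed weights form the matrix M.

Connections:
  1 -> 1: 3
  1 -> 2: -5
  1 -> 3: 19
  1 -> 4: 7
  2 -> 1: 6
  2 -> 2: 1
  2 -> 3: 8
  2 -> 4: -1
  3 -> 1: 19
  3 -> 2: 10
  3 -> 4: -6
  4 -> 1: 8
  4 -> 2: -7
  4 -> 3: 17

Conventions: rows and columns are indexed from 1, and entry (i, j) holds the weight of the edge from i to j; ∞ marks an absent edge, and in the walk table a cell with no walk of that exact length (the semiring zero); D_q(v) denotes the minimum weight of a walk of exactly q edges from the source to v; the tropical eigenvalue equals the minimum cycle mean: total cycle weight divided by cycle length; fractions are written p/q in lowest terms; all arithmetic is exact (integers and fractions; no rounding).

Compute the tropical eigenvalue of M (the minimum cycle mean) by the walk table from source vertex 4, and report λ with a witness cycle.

q=0: [∞, ∞, ∞, 0]
q=1: [8, -7, 17, ∞]
q=2: [-1, -6, 1, -8]
q=3: [0, -15, 2, -7]
q=4: [-9, -14, -7, -16]
Optimal cycle mean attained by: cycle 2->4->2, total (-1) + (-7), length 2.
Answer: λ = -4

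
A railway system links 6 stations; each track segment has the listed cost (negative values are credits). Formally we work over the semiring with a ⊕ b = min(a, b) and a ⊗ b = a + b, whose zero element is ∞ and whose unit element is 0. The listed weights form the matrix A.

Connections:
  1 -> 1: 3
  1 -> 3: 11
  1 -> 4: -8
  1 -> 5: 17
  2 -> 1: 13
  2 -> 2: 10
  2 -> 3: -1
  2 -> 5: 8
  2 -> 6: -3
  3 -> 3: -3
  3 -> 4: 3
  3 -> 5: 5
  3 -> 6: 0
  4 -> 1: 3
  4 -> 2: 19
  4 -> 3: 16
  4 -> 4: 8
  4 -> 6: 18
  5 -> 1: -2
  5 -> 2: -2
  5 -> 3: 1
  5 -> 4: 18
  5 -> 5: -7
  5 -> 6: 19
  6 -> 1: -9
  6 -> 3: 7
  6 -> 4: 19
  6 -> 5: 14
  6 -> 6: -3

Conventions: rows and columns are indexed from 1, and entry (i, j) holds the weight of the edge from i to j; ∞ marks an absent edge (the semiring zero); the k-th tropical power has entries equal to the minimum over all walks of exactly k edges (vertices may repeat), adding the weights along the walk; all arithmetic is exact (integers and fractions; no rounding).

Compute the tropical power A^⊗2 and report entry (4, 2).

A^⊗2:
  [-5, 11, 8, -5, 10, 10]
  [-12, 6, -4, 2, 1, -6]
  [-9, 3, -6, 0, -2, -3]
  [6, 27, 13, -5, 20, 15]
  [-9, -9, -6, -10, -14, -5]
  [-12, 12, 2, -17, 7, -6]
Key observation: the optimum is the walk 4->4->2, with weight 8 + 19 = 27.
Optimal value attained by: walk 4->4->2.
Answer: (A^⊗2)[4][2] = 27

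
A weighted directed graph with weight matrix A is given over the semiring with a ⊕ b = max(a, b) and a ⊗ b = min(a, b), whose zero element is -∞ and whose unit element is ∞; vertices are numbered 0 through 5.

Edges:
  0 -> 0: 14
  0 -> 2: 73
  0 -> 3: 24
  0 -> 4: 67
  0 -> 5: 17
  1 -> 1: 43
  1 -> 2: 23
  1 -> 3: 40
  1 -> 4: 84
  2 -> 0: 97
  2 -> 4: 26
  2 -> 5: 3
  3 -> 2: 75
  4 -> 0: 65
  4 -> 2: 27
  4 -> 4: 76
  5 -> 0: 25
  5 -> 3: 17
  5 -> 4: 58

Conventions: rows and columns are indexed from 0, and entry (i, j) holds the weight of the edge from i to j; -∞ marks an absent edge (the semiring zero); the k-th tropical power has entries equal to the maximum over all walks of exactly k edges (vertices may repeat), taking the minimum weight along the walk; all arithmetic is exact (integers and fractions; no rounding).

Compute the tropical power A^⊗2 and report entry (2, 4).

A^⊗2:
  [73, -∞, 27, 17, 67, 14]
  [65, 43, 40, 40, 76, 3]
  [26, -∞, 73, 24, 67, 17]
  [75, -∞, -∞, -∞, 26, 3]
  [65, -∞, 65, 24, 76, 17]
  [58, -∞, 27, 24, 58, 17]
Key observation: the optimum is the walk 2->0->4, with weight 97 min 67 = 67.
Optimal value attained by: walk 2->0->4.
Answer: (A^⊗2)[2][4] = 67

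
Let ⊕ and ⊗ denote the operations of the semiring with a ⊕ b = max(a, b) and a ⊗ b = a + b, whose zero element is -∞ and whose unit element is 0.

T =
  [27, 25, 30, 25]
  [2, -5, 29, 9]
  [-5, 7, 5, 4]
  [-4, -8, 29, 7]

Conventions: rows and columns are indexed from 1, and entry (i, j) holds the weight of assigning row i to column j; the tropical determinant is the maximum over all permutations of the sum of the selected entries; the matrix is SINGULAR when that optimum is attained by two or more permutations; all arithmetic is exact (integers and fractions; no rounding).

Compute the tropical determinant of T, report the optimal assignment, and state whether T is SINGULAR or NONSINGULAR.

σ = (1, 2, 3, 4): 27 + (-5) + 5 + 7 = 34
σ = (1, 2, 4, 3): 27 + (-5) + 4 + 29 = 55
σ = (1, 3, 2, 4): 27 + 29 + 7 + 7 = 70
σ = (1, 3, 4, 2): 27 + 29 + 4 + (-8) = 52
σ = (1, 4, 2, 3): 27 + 9 + 7 + 29 = 72
σ = (1, 4, 3, 2): 27 + 9 + 5 + (-8) = 33
σ = (2, 1, 3, 4): 25 + 2 + 5 + 7 = 39
σ = (2, 1, 4, 3): 25 + 2 + 4 + 29 = 60
σ = (2, 3, 1, 4): 25 + 29 + (-5) + 7 = 56
σ = (2, 3, 4, 1): 25 + 29 + 4 + (-4) = 54
σ = (2, 4, 1, 3): 25 + 9 + (-5) + 29 = 58
σ = (2, 4, 3, 1): 25 + 9 + 5 + (-4) = 35
σ = (3, 1, 2, 4): 30 + 2 + 7 + 7 = 46
σ = (3, 1, 4, 2): 30 + 2 + 4 + (-8) = 28
σ = (3, 2, 1, 4): 30 + (-5) + (-5) + 7 = 27
σ = (3, 2, 4, 1): 30 + (-5) + 4 + (-4) = 25
σ = (3, 4, 1, 2): 30 + 9 + (-5) + (-8) = 26
σ = (3, 4, 2, 1): 30 + 9 + 7 + (-4) = 42
σ = (4, 1, 2, 3): 25 + 2 + 7 + 29 = 63
σ = (4, 1, 3, 2): 25 + 2 + 5 + (-8) = 24
σ = (4, 2, 1, 3): 25 + (-5) + (-5) + 29 = 44
σ = (4, 2, 3, 1): 25 + (-5) + 5 + (-4) = 21
σ = (4, 3, 1, 2): 25 + 29 + (-5) + (-8) = 41
σ = (4, 3, 2, 1): 25 + 29 + 7 + (-4) = 57
Optimal value attained by: σ = (1, 4, 2, 3).
Answer: det⊕(T) = 72; verdict: NONSINGULAR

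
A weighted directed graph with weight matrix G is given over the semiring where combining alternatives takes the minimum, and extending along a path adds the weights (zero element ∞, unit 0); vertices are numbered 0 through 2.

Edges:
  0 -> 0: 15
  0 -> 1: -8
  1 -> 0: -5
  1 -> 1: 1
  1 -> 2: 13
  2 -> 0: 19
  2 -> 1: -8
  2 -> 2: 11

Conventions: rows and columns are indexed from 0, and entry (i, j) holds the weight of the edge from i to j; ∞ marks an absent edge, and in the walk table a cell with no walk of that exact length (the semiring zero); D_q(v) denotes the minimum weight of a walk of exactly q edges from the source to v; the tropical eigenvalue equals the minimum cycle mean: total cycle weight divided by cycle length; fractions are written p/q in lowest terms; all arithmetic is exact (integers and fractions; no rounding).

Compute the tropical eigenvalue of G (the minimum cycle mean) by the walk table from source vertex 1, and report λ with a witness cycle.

q=0: [∞, 0, ∞]
q=1: [-5, 1, 13]
q=2: [-4, -13, 14]
q=3: [-18, -12, 0]
Optimal cycle mean attained by: cycle 0->1->0, total (-8) + (-5), length 2.
Answer: λ = -13/2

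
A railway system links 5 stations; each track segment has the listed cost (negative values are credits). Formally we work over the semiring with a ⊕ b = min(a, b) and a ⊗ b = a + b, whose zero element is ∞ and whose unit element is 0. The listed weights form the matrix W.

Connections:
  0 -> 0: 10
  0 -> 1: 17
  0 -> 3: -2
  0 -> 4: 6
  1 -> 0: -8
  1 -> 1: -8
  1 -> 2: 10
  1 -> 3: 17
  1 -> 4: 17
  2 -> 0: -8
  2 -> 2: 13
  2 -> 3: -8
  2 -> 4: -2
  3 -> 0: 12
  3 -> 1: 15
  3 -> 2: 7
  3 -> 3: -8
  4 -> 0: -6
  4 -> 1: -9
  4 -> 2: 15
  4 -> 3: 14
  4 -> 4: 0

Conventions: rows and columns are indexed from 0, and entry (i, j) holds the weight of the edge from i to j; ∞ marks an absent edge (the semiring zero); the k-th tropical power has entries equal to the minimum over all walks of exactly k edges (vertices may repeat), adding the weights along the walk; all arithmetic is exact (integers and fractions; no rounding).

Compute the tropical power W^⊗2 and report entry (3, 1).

W^⊗2:
  [0, -3, 5, -10, 6]
  [-16, -16, 2, -10, -2]
  [-8, -11, -1, -16, -2]
  [-1, 7, -1, -16, 5]
  [-17, -17, 1, -8, 0]
Key observation: the optimum is the walk 3->1->1, with weight 15 + (-8) = 7.
Optimal value attained by: walk 3->1->1.
Answer: (W^⊗2)[3][1] = 7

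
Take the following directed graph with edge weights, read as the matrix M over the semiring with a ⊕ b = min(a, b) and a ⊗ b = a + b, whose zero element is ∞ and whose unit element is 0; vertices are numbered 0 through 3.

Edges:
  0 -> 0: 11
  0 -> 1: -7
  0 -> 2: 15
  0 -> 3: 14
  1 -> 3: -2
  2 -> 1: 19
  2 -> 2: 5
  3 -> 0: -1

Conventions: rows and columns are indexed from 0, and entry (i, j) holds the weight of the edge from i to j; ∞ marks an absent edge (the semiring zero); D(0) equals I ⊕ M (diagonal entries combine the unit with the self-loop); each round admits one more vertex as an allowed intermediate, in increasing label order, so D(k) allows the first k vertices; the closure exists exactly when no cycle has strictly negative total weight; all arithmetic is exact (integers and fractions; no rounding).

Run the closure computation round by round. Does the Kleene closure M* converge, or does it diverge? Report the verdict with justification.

D(0):
  [0, -7, 15, 14]
  [∞, 0, ∞, -2]
  [∞, 19, 0, ∞]
  [-1, ∞, ∞, 0]
D(1):
  [0, -7, 15, 14]
  [∞, 0, ∞, -2]
  [∞, 19, 0, ∞]
  [-1, -8, 14, 0]
Detection: at round 2, diagonal entry (3, 3) turns strictly negative.
Key observation: the cycle 3->0->1->3 has total weight (-1) + (-7) + (-2), which is strictly negative.
Answer: DIVERGES — negative cycle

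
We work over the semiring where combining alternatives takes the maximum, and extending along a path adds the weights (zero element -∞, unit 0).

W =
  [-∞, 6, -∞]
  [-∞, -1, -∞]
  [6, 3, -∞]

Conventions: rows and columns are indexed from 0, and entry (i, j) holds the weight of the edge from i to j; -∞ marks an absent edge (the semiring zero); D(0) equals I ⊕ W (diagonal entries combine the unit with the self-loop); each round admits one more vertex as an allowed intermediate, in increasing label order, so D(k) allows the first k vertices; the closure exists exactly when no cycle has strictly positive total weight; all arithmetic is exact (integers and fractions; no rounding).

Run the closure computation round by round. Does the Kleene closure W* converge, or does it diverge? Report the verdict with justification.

D(0):
  [0, 6, -∞]
  [-∞, 0, -∞]
  [6, 3, 0]
D(1):
  [0, 6, -∞]
  [-∞, 0, -∞]
  [6, 12, 0]
D(2):
  [0, 6, -∞]
  [-∞, 0, -∞]
  [6, 12, 0]
D(3):
  [0, 6, -∞]
  [-∞, 0, -∞]
  [6, 12, 0]
Key observation: every diagonal entry stays at the unit through all rounds, so no improving cycle exists.
Answer: CONVERGES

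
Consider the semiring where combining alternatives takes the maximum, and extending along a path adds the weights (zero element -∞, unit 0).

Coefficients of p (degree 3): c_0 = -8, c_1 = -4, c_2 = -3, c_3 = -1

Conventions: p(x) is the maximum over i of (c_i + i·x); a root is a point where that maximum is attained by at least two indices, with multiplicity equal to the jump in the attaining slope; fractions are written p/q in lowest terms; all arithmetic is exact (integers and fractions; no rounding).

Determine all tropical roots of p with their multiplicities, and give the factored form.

hull edge (i=0, c=-8) to (i=1, c=-4): slope 4, span 1
hull edge (i=1, c=-4) to (i=3, c=-1): slope 3/2, span 2
Factored form: p(x) = -1 ⊗ (x ⊕ (-4)) ⊗ (x ⊕ (-3/2)) ⊗ (x ⊕ (-3/2))
Answer: roots = -4 (mult 1), -3/2 (mult 2)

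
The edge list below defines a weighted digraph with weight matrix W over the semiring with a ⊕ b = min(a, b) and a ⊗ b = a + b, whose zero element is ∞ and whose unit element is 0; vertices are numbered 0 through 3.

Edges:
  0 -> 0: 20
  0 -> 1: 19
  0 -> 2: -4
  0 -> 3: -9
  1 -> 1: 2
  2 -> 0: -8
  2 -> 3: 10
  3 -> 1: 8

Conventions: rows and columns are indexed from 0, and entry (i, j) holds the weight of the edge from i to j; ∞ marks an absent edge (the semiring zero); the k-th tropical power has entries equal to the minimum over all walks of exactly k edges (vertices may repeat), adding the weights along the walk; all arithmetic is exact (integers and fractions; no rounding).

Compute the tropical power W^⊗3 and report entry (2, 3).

W^⊗2:
  [-12, -1, 16, 6]
  [∞, 4, ∞, ∞]
  [12, 11, -12, -17]
  [∞, 10, ∞, ∞]
W^⊗3:
  [8, 1, -16, -21]
  [∞, 6, ∞, ∞]
  [-20, -9, 8, -2]
  [∞, 12, ∞, ∞]
Key observation: the optimum is the walk 2->0->2->3, with weight (-8) + (-4) + 10 = -2.
Optimal value attained by: walk 2->0->2->3.
Answer: (W^⊗3)[2][3] = -2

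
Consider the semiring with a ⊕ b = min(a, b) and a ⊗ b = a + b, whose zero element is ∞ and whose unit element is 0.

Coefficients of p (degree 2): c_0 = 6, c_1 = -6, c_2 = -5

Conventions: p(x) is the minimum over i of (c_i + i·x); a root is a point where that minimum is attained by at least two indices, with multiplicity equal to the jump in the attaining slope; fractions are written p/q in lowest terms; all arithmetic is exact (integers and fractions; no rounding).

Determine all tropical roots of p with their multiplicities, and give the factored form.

hull edge (i=0, c=6) to (i=1, c=-6): slope -12, span 1
hull edge (i=1, c=-6) to (i=2, c=-5): slope 1, span 1
Factored form: p(x) = -5 ⊗ (x ⊕ (-1)) ⊗ (x ⊕ 12)
Answer: roots = -1 (mult 1), 12 (mult 1)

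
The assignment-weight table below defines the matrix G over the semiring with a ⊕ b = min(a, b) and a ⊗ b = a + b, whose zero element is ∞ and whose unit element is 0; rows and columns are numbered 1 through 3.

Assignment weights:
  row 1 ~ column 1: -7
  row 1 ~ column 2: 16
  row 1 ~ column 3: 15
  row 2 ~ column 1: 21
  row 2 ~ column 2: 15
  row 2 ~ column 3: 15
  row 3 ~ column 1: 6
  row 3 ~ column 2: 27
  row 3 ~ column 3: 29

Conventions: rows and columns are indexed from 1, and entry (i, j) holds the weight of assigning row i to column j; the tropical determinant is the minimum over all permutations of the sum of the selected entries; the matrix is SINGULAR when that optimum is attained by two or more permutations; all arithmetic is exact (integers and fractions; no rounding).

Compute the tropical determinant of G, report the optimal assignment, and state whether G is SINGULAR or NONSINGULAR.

σ = (1, 2, 3): (-7) + 15 + 29 = 37
σ = (1, 3, 2): (-7) + 15 + 27 = 35
σ = (2, 1, 3): 16 + 21 + 29 = 66
σ = (2, 3, 1): 16 + 15 + 6 = 37
σ = (3, 1, 2): 15 + 21 + 27 = 63
σ = (3, 2, 1): 15 + 15 + 6 = 36
Optimal value attained by: σ = (1, 3, 2).
Answer: det⊕(G) = 35; verdict: NONSINGULAR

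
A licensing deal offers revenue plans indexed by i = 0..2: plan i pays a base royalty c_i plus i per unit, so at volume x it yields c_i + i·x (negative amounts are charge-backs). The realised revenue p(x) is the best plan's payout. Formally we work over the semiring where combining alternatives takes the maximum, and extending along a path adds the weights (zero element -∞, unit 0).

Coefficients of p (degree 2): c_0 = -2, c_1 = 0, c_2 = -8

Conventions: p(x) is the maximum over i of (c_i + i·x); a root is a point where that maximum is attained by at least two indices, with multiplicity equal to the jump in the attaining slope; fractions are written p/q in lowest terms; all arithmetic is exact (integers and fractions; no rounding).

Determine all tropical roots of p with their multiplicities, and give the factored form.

hull edge (i=0, c=-2) to (i=1, c=0): slope 2, span 1
hull edge (i=1, c=0) to (i=2, c=-8): slope -8, span 1
Factored form: p(x) = -8 ⊗ (x ⊕ (-2)) ⊗ (x ⊕ 8)
Answer: roots = -2 (mult 1), 8 (mult 1)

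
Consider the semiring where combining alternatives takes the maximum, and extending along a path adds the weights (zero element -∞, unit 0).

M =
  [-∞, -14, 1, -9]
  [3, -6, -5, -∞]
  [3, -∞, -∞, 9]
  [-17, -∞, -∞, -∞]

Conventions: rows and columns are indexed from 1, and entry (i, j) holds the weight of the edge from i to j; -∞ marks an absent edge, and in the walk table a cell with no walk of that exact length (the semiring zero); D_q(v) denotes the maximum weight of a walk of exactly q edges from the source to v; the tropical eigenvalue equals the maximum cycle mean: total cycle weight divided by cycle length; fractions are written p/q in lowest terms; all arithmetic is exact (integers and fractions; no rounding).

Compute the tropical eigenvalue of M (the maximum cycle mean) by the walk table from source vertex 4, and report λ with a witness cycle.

q=0: [-∞, -∞, -∞, 0]
q=1: [-17, -∞, -∞, -∞]
q=2: [-∞, -31, -16, -26]
q=3: [-13, -37, -36, -7]
q=4: [-24, -27, -12, -22]
Optimal cycle mean attained by: cycle 1->3->1, total 1 + 3, length 2.
Answer: λ = 2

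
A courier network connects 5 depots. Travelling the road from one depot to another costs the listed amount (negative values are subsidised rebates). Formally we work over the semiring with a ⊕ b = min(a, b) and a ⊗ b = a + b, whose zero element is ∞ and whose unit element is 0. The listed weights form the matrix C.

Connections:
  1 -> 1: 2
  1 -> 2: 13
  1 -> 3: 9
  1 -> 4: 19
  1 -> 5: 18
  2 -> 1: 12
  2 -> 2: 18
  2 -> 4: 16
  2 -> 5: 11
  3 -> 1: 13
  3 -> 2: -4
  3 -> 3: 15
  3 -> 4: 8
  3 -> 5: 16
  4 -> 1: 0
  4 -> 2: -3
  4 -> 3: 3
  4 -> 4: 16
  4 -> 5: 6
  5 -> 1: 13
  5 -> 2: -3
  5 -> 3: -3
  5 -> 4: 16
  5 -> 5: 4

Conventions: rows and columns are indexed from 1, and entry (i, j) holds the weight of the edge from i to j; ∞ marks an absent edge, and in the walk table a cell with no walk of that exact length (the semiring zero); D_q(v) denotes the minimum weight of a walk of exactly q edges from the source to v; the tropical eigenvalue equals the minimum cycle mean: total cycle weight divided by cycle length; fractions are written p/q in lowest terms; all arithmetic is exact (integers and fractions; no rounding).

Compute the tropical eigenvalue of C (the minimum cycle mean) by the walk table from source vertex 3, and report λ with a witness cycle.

q=0: [∞, ∞, 0, ∞, ∞]
q=1: [13, -4, 15, 8, 16]
q=2: [8, 5, 11, 12, 7]
q=3: [10, 4, 4, 19, 11]
q=4: [12, 0, 8, 12, 15]
q=5: [12, 4, 12, 16, 11]
Optimal cycle mean attained by: cycle 2->5->3->2, total 11 + (-3) + (-4), length 3.
Answer: λ = 4/3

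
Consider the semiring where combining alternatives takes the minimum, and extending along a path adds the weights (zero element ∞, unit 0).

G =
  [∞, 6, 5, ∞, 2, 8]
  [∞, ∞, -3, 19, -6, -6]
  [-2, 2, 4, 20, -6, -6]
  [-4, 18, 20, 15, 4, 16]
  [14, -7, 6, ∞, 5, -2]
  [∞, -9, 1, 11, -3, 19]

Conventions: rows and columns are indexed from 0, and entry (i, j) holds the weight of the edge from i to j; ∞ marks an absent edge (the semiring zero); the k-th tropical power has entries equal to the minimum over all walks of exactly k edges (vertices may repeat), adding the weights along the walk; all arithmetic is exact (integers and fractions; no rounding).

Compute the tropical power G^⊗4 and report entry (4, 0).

G^⊗2:
  [3, -5, 3, 19, -1, -1]
  [-5, -15, -5, 5, -9, -9]
  [2, -15, -5, 5, -9, -8]
  [11, -3, 1, 27, -2, 2]
  [4, -11, -10, 9, -13, -13]
  [-1, -10, -12, 10, -15, -15]
G^⊗3:
  [1, -10, -8, 10, -11, -11]
  [-7, -18, -18, 2, -21, -21]
  [-7, -17, -18, 3, -21, -21]
  [-1, -9, -6, 13, -9, -9]
  [-12, -22, -14, -2, -17, -17]
  [-14, -24, -14, -4, -18, -18]
G^⊗4:
  [-10, -20, -13, 0, -16, -16]
  [-20, -30, -21, -10, -24, -24]
  [-20, -30, -20, -10, -24, -24]
  [-8, -18, -12, 2, -15, -15]
  [-16, -26, -25, -6, -28, -28]
  [-16, -27, -27, -7, -30, -30]
Key observation: the optimum is the walk 4->5->1->2->0, with weight (-2) + (-9) + (-3) + (-2) = -16.
Optimal value attained by: walk 4->5->1->2->0.
Answer: (G^⊗4)[4][0] = -16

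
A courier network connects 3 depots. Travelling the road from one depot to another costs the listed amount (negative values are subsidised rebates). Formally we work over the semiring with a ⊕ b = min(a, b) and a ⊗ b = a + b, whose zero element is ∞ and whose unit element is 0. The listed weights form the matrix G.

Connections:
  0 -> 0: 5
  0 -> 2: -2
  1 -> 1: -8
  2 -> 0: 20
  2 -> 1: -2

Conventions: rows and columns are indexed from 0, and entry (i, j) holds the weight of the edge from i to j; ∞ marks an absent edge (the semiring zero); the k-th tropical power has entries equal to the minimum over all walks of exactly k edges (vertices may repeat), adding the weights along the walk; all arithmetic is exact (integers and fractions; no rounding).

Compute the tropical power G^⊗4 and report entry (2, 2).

G^⊗2:
  [10, -4, 3]
  [∞, -16, ∞]
  [25, -10, 18]
G^⊗3:
  [15, -12, 8]
  [∞, -24, ∞]
  [30, -18, 23]
G^⊗4:
  [20, -20, 13]
  [∞, -32, ∞]
  [35, -26, 28]
Key observation: the optimum is the walk 2->0->0->0->2, with weight 20 + 5 + 5 + (-2) = 28.
Optimal value attained by: walk 2->0->0->0->2.
Answer: (G^⊗4)[2][2] = 28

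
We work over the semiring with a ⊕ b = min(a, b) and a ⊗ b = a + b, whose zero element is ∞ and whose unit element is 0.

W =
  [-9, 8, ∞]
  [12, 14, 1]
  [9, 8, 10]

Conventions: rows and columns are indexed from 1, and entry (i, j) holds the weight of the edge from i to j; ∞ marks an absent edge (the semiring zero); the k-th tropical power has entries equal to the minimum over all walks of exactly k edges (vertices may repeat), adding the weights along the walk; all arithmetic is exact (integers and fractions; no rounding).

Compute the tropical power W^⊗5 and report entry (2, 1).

W^⊗2:
  [-18, -1, 9]
  [3, 9, 11]
  [0, 17, 9]
W^⊗3:
  [-27, -10, 0]
  [-6, 11, 10]
  [-9, 8, 18]
W^⊗4:
  [-36, -19, -9]
  [-15, 2, 12]
  [-18, -1, 9]
W^⊗5:
  [-45, -28, -18]
  [-24, -7, 3]
  [-27, -10, 0]
Key observation: the optimum is the walk 2->1->1->1->1->1, with weight 12 + (-9) + (-9) + (-9) + (-9) = -24.
Optimal value attained by: walk 2->1->1->1->1->1.
Answer: (W^⊗5)[2][1] = -24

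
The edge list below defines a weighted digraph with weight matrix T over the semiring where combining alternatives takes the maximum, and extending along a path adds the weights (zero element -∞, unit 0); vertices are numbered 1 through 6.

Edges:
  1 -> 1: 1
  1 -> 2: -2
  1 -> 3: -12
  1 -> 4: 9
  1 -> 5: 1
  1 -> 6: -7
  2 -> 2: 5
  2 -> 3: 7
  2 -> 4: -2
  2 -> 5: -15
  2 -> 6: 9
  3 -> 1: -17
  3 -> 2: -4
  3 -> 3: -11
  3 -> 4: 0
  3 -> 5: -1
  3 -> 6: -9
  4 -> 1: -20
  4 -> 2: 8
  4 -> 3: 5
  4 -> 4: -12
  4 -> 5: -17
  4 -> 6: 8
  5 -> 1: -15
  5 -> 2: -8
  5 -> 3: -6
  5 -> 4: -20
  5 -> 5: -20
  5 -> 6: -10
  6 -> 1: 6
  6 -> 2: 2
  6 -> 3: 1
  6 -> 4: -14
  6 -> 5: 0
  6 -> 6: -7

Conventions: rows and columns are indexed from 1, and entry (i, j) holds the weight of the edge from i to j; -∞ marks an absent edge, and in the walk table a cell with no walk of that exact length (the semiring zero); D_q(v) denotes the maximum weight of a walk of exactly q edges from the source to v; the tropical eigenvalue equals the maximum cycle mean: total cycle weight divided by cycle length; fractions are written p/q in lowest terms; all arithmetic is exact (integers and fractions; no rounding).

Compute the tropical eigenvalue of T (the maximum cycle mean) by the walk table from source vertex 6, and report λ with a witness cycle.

q=0: [-∞, -∞, -∞, -∞, -∞, 0]
q=1: [6, 2, 1, -14, 0, -7]
q=2: [7, 7, 9, 15, 7, 11]
q=3: [17, 23, 20, 16, 11, 23]
q=4: [29, 28, 30, 26, 23, 32]
q=5: [38, 34, 35, 38, 32, 37]
q=6: [43, 46, 43, 47, 39, 46]
Optimal cycle mean attained by: cycle 1->4->2->6->1, total 9 + 8 + 9 + 6, length 4.
Answer: λ = 8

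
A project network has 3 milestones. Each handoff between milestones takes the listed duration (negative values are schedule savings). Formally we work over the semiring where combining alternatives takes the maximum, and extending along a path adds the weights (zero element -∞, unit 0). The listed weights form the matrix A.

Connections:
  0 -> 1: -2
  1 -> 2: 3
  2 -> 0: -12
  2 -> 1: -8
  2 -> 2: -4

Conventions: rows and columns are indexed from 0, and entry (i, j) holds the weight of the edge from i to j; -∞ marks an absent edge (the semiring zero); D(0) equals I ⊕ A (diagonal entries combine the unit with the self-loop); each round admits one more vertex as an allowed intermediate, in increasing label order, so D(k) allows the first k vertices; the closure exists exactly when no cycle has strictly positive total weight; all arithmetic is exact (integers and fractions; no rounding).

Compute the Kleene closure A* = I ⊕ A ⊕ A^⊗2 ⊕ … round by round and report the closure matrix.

D(0):
  [0, -2, -∞]
  [-∞, 0, 3]
  [-12, -8, 0]
D(1):
  [0, -2, -∞]
  [-∞, 0, 3]
  [-12, -8, 0]
D(2):
  [0, -2, 1]
  [-∞, 0, 3]
  [-12, -8, 0]
D(3):
  [0, -2, 1]
  [-9, 0, 3]
  [-12, -8, 0]
Answer: A* = [[0, -2, 1], [-9, 0, 3], [-12, -8, 0]]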